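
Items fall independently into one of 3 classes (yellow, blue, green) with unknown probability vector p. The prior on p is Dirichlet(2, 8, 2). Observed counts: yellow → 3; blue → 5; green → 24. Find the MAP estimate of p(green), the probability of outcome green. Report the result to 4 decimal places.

The posterior is Dirichlet(αᵢ + nᵢ) = Dirichlet(5, 13, 26).
For a Dirichlet(a₁,…,a_K) with all aᵢ > 1, the mode has j-th component (aⱼ − 1)/(Σaᵢ − K).
Here Σaᵢ = 44 and K = 3, so p(green) = (26 − 1)/(44 − 3) = 25/41 ≈ 0.6098.

MAP estimate of p(green) = 0.6098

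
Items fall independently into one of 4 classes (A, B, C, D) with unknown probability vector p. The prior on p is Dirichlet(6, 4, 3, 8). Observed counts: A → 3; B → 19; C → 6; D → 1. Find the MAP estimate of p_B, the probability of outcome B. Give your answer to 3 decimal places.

MAP estimate of p_B = 0.478

The posterior is Dirichlet(αᵢ + nᵢ) = Dirichlet(9, 23, 9, 9).
For a Dirichlet(a₁,…,a_K) with all aᵢ > 1, the mode has j-th component (aⱼ − 1)/(Σaᵢ − K).
Here Σaᵢ = 50 and K = 4, so p_B = (23 − 1)/(50 − 4) = 22/46 ≈ 0.478.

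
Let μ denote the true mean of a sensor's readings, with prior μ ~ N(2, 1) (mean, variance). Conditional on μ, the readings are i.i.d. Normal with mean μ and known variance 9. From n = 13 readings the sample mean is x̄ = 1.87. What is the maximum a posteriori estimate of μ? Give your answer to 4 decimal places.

μ̂_MAP = 1.9232

n = 13, x̄ = 1.87.
For a Normal prior and Normal likelihood with known variance, the posterior is Normal; its mode equals its mean, the precision-weighted average.
Prior precision 1/σ₀² = 1/1 = 1; data precision n/σ² = 13/9.
μ̂ = (1·2 + (13/9)·1.87) / (1 + 13/9) = (4231/900)/(22/9) = 4231/2200 ≈ 1.9232.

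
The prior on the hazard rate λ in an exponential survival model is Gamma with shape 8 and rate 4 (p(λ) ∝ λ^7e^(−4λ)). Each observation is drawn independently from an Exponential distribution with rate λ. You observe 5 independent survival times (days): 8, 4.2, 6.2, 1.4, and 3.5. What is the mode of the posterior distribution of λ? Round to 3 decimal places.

λ̂_MAP = 0.440

The Exponential(rate=λ) likelihood is ∝ λ^n e^(−λΣtᵢ). Here n = 5 and Σtᵢ = 8 + 4.2 + 6.2 + 1.4 + 3.5 = 23.3.
Posterior ∝ λ^7e^(−4λ) · λ^5e^(−23.3λ) = λ^12e^(−27.3λ), i.e. Gamma(13, 27.3).
Mode = (a−1)/b = 12/27.3 ≈ 0.440.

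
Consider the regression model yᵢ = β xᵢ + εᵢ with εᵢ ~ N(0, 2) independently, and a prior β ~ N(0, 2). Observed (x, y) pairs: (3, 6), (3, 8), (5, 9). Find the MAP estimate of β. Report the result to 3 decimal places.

log p(β | y) = −Σ(yᵢ − βxᵢ)²/(2·2) − β²/(2·2) + const.
Setting the derivative to zero: Σxᵢ(yᵢ − βxᵢ)/2 − β/2 = 0, so β = Σxᵢyᵢ / (Σxᵢ² + σ²/τ²).
Σxᵢyᵢ = 3·6 + 3·8 + 5·9 = 87; Σxᵢ² = 43; σ²/τ² = 1.
β̂_MAP = 87 / (43 + 1) = 87/44 ≈ 1.977.

β̂_MAP = 1.977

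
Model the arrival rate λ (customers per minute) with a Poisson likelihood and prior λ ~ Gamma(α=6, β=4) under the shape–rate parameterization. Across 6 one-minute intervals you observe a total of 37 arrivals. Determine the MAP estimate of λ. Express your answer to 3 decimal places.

Σxᵢ = 37, n = 6.
Posterior ∝ λ^5e^(−4λ) · λ^37e^(−6λ) = λ^42e^(−10λ), i.e. Gamma(shape=43, rate=10).
The mode of a Gamma(a, b) with a ≥ 1 (shape–rate) is (a−1)/b = 42/10 ≈ 4.200.

λ̂_MAP = 4.200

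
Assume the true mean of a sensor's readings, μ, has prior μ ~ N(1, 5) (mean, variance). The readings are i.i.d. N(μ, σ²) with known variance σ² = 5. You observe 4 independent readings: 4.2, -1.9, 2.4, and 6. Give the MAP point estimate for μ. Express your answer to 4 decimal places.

n = 4; x̄ = (4.2 + (-1.9) + 2.4 + 6)/4 = 10.7/4 = 2.675.
For a Normal prior and Normal likelihood with known variance, the posterior is Normal; its mode equals its mean, the precision-weighted average.
Prior precision 1/σ₀² = 1/5 = 0.2; data precision n/σ² = 4/5 = 0.8.
μ̂ = (0.2·1 + 0.8·2.675) / (0.2 + 0.8) = 2.34/1 = 2.3400.

μ̂_MAP = 2.3400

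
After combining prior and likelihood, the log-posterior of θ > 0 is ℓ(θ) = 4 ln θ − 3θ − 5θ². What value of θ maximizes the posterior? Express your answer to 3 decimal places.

ℓ'(θ) = 4/θ − 3 − 10θ. Setting this to zero and multiplying by θ: 10θ² + 3θ − 4 = 0.
θ = (−3 + √(3² + 4·10·4)) / (2·10) = (−3 + √169) / 20 = (−3 + 13)/20 = 1/2.
ℓ''(θ) = −4/θ² − 10 < 0, confirming a maximum.

θ̂_MAP = 0.500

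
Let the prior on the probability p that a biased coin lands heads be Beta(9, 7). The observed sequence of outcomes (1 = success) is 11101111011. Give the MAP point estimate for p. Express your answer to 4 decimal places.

p̂_MAP = 0.6800

Prior: Beta(9, 7).
Data: 9 successes in 11 trials (from the sequence). The binomial likelihood contributes p^9(1−p)^2, so the posterior is Beta(9+9, 7+2) = Beta(18, 9).
For Beta(a, b) with a, b > 1 the mode is (a−1)/(a+b−2) = 17/25 ≈ 0.6800.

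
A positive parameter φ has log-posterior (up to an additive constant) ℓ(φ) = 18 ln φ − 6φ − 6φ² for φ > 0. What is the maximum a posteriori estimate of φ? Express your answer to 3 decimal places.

φ̂_MAP = 1.000

ℓ'(φ) = 18/φ − 6 − 12φ. Setting this to zero and multiplying by φ: 12φ² + 6φ − 18 = 0.
φ = (−6 + √(6² + 4·12·18)) / (2·12) = (−6 + √900) / 24 = (−6 + 30)/24 = 1.
ℓ''(φ) = −18/φ² − 12 < 0, confirming a maximum.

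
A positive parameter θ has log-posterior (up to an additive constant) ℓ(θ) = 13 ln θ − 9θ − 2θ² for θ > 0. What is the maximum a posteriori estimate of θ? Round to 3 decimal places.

θ̂_MAP = 1.000

ℓ'(θ) = 13/θ − 9 − 4θ. Setting this to zero and multiplying by θ: 4θ² + 9θ − 13 = 0.
θ = (−9 + √(9² + 4·4·13)) / (2·4) = (−9 + √289) / 8 = (−9 + 17)/8 = 1.
ℓ''(θ) = −13/θ² − 4 < 0, confirming a maximum.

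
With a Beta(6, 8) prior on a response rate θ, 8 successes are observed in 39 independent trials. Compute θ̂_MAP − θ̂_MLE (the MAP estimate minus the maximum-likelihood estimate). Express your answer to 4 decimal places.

MAP − MLE = 0.0498

Posterior is Beta(14, 39); MAP = (14−1)/(53−2) = 13/51 ≈ 0.25490.
MLE ignores the prior: θ̂_MLE = k/n = 8/39 ≈ 0.20513.
Difference = 13/51 − 8/39 = 11/221 ≈ 0.0498.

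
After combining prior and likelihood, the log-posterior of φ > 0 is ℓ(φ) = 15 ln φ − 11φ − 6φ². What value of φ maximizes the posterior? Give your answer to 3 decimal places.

ℓ'(φ) = 15/φ − 11 − 12φ. Setting this to zero and multiplying by φ: 12φ² + 11φ − 15 = 0.
φ = (−11 + √(11² + 4·12·15)) / (2·12) = (−11 + √841) / 24 = (−11 + 29)/24 = 3/4.
ℓ''(φ) = −15/φ² − 12 < 0, confirming a maximum.

φ̂_MAP = 0.750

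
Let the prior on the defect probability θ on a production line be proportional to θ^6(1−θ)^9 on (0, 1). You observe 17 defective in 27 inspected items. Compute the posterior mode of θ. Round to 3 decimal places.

θ̂_MAP = 0.548

The prior density ∝ θ^6(1−θ)^9 is the kernel of Beta(7, 10).
Data: 17 successes in 27 trials. The binomial likelihood contributes θ^17(1−θ)^10, so the posterior is Beta(7+17, 10+10) = Beta(24, 20).
For Beta(a, b) with a, b > 1 the mode is (a−1)/(a+b−2) = 23/42 ≈ 0.548.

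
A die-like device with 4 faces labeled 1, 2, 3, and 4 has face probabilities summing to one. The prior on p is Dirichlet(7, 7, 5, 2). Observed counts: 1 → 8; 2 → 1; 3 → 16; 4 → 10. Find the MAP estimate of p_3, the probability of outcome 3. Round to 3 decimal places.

The posterior is Dirichlet(αᵢ + nᵢ) = Dirichlet(15, 8, 21, 12).
For a Dirichlet(a₁,…,a_K) with all aᵢ > 1, the mode has j-th component (aⱼ − 1)/(Σaᵢ − K).
Here Σaᵢ = 56 and K = 4, so p_3 = (21 − 1)/(56 − 4) = 20/52 ≈ 0.385.

MAP estimate: 0.385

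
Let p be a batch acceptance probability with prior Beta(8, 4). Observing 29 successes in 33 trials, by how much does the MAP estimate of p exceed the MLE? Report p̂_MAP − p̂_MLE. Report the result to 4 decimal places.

Posterior is Beta(37, 8); MAP = (37−1)/(45−2) = 36/43 ≈ 0.83721.
MLE ignores the prior: p̂_MLE = k/n = 29/33 ≈ 0.87879.
Difference = 36/43 − 29/33 = -59/1419 ≈ -0.0416.

MAP − MLE = -0.0416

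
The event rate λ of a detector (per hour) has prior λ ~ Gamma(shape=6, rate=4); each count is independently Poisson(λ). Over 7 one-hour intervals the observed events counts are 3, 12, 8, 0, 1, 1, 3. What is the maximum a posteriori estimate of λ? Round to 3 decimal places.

Σxᵢ = 3+12+8+0+1+1+3 = 28, with n = 7.
Posterior ∝ λ^5e^(−4λ) · λ^28e^(−7λ) = λ^33e^(−11λ), i.e. Gamma(shape=34, rate=11).
The mode of a Gamma(a, b) with a ≥ 1 (shape–rate) is (a−1)/b = 33/11 ≈ 3.000.

λ̂_MAP = 3.000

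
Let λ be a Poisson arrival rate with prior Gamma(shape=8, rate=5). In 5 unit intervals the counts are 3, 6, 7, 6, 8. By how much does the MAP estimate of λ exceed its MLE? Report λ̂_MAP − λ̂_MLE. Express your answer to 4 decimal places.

Σxᵢ = 30. Posterior is Gamma(38, 10); MAP = (38−1)/10 = 37/10 ≈ 3.70000.
MLE = x̄ = 30/5 ≈ 6.00000.
Difference = 37/10 − 30/5 = -23/10 ≈ -2.3000.

MAP − MLE = -2.3000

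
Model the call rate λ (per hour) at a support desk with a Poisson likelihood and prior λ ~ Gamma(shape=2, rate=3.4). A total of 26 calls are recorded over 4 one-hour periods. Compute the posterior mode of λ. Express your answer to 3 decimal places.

λ̂_MAP = 3.649

Σxᵢ = 26, n = 4.
Posterior ∝ λe^(−3.4λ) · λ^26e^(−4λ) = λ^27e^(−7.4λ), i.e. Gamma(shape=28, rate=7.4).
The mode of a Gamma(a, b) with a ≥ 1 (shape–rate) is (a−1)/b = 27/7.4 ≈ 3.649.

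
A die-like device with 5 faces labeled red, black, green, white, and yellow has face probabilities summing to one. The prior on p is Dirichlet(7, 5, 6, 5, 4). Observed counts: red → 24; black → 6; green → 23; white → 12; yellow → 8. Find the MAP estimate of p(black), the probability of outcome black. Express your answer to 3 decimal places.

MAP estimate of p(black) = 0.105

The posterior is Dirichlet(αᵢ + nᵢ) = Dirichlet(31, 11, 29, 17, 12).
For a Dirichlet(a₁,…,a_K) with all aᵢ > 1, the mode has j-th component (aⱼ − 1)/(Σaᵢ − K).
Here Σaᵢ = 100 and K = 5, so p(black) = (11 − 1)/(100 − 5) = 10/95 ≈ 0.105.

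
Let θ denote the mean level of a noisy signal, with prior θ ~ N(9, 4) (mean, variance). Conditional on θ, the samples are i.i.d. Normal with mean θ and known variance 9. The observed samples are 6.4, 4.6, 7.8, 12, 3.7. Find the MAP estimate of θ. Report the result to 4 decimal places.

θ̂_MAP = 7.5517

n = 5; x̄ = (6.4 + 4.6 + 7.8 + 12 + 3.7)/5 = 34.5/5 = 6.9.
For a Normal prior and Normal likelihood with known variance, the posterior is Normal; its mode equals its mean, the precision-weighted average.
Prior precision 1/σ₀² = 1/4 = 0.25; data precision n/σ² = 5/9.
θ̂ = (0.25·9 + (5/9)·6.9) / (0.25 + 5/9) = (73/12)/(29/36) = 219/29 ≈ 7.5517.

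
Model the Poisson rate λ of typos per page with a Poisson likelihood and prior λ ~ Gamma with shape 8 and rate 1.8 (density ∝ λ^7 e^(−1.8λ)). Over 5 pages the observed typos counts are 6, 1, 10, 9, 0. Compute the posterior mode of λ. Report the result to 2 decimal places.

λ̂_MAP = 4.85

Σxᵢ = 6+1+10+9+0 = 26, with n = 5.
Posterior ∝ λ^7e^(−1.8λ) · λ^26e^(−5λ) = λ^33e^(−6.8λ), i.e. Gamma(shape=34, rate=6.8).
The mode of a Gamma(a, b) with a ≥ 1 (shape–rate) is (a−1)/b = 33/6.8 ≈ 4.85.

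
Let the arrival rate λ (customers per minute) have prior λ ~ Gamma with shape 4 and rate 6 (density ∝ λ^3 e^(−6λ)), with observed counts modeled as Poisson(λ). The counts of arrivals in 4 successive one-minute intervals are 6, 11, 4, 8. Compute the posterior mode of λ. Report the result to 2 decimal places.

Σxᵢ = 6+11+4+8 = 29, with n = 4.
Posterior ∝ λ^3e^(−6λ) · λ^29e^(−4λ) = λ^32e^(−10λ), i.e. Gamma(shape=33, rate=10).
The mode of a Gamma(a, b) with a ≥ 1 (shape–rate) is (a−1)/b = 32/10 ≈ 3.20.

λ̂_MAP = 3.20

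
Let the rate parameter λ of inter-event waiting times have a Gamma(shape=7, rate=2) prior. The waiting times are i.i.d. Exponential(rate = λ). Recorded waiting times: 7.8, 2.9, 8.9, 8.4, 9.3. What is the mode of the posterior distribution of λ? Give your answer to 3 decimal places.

λ̂_MAP = 0.280

The Exponential(rate=λ) likelihood is ∝ λ^n e^(−λΣtᵢ). Here n = 5 and Σtᵢ = 7.8 + 2.9 + 8.9 + 8.4 + 9.3 = 37.3.
Posterior ∝ λ^6e^(−2λ) · λ^5e^(−37.3λ) = λ^11e^(−39.3λ), i.e. Gamma(12, 39.3).
Mode = (a−1)/b = 11/39.3 ≈ 0.280.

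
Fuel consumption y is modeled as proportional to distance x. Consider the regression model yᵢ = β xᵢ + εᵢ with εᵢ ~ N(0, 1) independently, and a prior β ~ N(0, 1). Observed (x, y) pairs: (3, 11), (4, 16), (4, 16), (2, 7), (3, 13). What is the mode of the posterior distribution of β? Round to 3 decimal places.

β̂_MAP = 3.891

log p(β | y) = −Σ(yᵢ − βxᵢ)²/(2·1) − β²/(2·1) + const.
Setting the derivative to zero: Σxᵢ(yᵢ − βxᵢ)/1 − β/1 = 0, so β = Σxᵢyᵢ / (Σxᵢ² + σ²/τ²).
Σxᵢyᵢ = 3·11 + 4·16 + 4·16 + 2·7 + 3·13 = 214; Σxᵢ² = 54; σ²/τ² = 1.
β̂_MAP = 214 / (54 + 1) = 214/55 ≈ 3.891.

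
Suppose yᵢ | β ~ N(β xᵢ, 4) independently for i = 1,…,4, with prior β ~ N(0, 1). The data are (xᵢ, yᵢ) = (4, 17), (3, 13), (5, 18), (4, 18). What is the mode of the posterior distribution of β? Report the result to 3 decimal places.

β̂_MAP = 3.843

log p(β | y) = −Σ(yᵢ − βxᵢ)²/(2·4) − β²/(2·1) + const.
Setting the derivative to zero: Σxᵢ(yᵢ − βxᵢ)/4 − β/1 = 0, so β = Σxᵢyᵢ / (Σxᵢ² + σ²/τ²).
Σxᵢyᵢ = 4·17 + 3·13 + 5·18 + 4·18 = 269; Σxᵢ² = 66; σ²/τ² = 4.
β̂_MAP = 269 / (66 + 4) = 269/70 ≈ 3.843.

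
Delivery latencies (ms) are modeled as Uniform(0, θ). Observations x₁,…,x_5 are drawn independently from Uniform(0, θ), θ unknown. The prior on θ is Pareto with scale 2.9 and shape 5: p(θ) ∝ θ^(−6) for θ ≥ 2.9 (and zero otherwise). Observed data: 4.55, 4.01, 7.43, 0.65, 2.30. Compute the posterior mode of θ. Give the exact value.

θ̂_MAP = 7.43

The Uniform(0, θ) likelihood is θ^(−n) for θ ≥ max(xᵢ), zero otherwise. Here max(xᵢ) = 7.43.
Posterior ∝ θ^(−6) · θ^(−5) = θ^(−11) on θ ≥ max(2.9, 7.43) = 7.43.
This density is strictly decreasing in θ, so the posterior mode lies at the lower boundary of the support.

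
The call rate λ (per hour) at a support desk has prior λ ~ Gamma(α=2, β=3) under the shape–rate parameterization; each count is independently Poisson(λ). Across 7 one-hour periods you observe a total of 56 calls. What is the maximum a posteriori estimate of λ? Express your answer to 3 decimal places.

Σxᵢ = 56, n = 7.
Posterior ∝ λe^(−3λ) · λ^56e^(−7λ) = λ^57e^(−10λ), i.e. Gamma(shape=58, rate=10).
The mode of a Gamma(a, b) with a ≥ 1 (shape–rate) is (a−1)/b = 57/10 ≈ 5.700.

λ̂_MAP = 5.700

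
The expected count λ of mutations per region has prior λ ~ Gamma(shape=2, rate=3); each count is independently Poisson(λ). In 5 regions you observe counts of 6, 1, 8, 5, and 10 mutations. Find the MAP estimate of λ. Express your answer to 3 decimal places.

λ̂_MAP = 3.875

Σxᵢ = 6+1+8+5+10 = 30, with n = 5.
Posterior ∝ λe^(−3λ) · λ^30e^(−5λ) = λ^31e^(−8λ), i.e. Gamma(shape=32, rate=8).
The mode of a Gamma(a, b) with a ≥ 1 (shape–rate) is (a−1)/b = 31/8 ≈ 3.875.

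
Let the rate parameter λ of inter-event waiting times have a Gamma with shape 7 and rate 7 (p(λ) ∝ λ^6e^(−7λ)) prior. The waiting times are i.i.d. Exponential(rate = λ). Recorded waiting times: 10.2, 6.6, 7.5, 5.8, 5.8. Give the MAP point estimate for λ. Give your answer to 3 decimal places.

The Exponential(rate=λ) likelihood is ∝ λ^n e^(−λΣtᵢ). Here n = 5 and Σtᵢ = 10.2 + 6.6 + 7.5 + 5.8 + 5.8 = 35.9.
Posterior ∝ λ^6e^(−7λ) · λ^5e^(−35.9λ) = λ^11e^(−42.9λ), i.e. Gamma(12, 42.9).
Mode = (a−1)/b = 11/42.9 ≈ 0.256.

λ̂_MAP = 0.256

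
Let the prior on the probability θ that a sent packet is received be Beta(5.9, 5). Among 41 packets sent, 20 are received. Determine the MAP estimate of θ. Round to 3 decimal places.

Prior: Beta(5.9, 5).
Data: 20 successes in 41 trials. The binomial likelihood contributes θ^20(1−θ)^21, so the posterior is Beta(5.9+20, 5+21) = Beta(25.9, 26).
For Beta(a, b) with a, b > 1 the mode is (a−1)/(a+b−2) = 24.9/49.9 ≈ 0.499.

θ̂_MAP = 0.499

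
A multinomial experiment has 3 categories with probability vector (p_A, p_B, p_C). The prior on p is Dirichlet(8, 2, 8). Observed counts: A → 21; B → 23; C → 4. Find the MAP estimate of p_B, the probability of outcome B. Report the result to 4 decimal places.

MAP estimate of p_B = 0.3810

The posterior is Dirichlet(αᵢ + nᵢ) = Dirichlet(29, 25, 12).
For a Dirichlet(a₁,…,a_K) with all aᵢ > 1, the mode has j-th component (aⱼ − 1)/(Σaᵢ − K).
Here Σaᵢ = 66 and K = 3, so p_B = (25 − 1)/(66 − 3) = 24/63 ≈ 0.3810.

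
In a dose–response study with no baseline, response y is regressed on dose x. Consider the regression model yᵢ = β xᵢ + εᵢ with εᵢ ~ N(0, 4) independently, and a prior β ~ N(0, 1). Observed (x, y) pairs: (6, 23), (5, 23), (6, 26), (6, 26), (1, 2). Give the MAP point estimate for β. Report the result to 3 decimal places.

log p(β | y) = −Σ(yᵢ − βxᵢ)²/(2·4) − β²/(2·1) + const.
Setting the derivative to zero: Σxᵢ(yᵢ − βxᵢ)/4 − β/1 = 0, so β = Σxᵢyᵢ / (Σxᵢ² + σ²/τ²).
Σxᵢyᵢ = 6·23 + 5·23 + 6·26 + 6·26 + 1·2 = 567; Σxᵢ² = 134; σ²/τ² = 4.
β̂_MAP = 567 / (134 + 4) = 567/138 ≈ 4.109.

β̂_MAP = 4.109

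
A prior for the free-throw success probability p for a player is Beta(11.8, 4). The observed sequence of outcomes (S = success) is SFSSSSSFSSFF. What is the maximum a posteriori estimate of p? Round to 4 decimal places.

p̂_MAP = 0.7287

Prior: Beta(11.8, 4).
Data: 8 successes in 12 trials (from the sequence). The binomial likelihood contributes p^8(1−p)^4, so the posterior is Beta(11.8+8, 4+4) = Beta(19.8, 8).
For Beta(a, b) with a, b > 1 the mode is (a−1)/(a+b−2) = 18.8/25.8 ≈ 0.7287.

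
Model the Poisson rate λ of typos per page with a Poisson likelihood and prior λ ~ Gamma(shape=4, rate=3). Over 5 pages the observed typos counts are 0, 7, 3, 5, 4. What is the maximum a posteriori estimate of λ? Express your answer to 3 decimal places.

λ̂_MAP = 2.750

Σxᵢ = 0+7+3+5+4 = 19, with n = 5.
Posterior ∝ λ^3e^(−3λ) · λ^19e^(−5λ) = λ^22e^(−8λ), i.e. Gamma(shape=23, rate=8).
The mode of a Gamma(a, b) with a ≥ 1 (shape–rate) is (a−1)/b = 22/8 ≈ 2.750.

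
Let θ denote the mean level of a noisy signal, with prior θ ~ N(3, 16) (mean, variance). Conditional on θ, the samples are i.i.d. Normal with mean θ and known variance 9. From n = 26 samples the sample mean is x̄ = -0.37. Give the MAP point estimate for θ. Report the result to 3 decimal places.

n = 26, x̄ = -0.37.
For a Normal prior and Normal likelihood with known variance, the posterior is Normal; its mode equals its mean, the precision-weighted average.
Prior precision 1/σ₀² = 1/16 = 0.0625; data precision n/σ² = 26/9.
θ̂ = (0.0625·3 + (26/9)·(-0.37)) / (0.0625 + 26/9) = (-3173/3600)/(425/144) = -3173/10625 ≈ -0.299.

θ̂_MAP = -0.299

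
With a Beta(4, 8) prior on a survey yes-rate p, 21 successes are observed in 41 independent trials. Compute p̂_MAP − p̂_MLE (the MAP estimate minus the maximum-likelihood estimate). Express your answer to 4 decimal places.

MAP − MLE = -0.0416

Posterior is Beta(25, 28); MAP = (25−1)/(53−2) = 24/51 ≈ 0.47059.
MLE ignores the prior: p̂_MLE = k/n = 21/41 ≈ 0.51220.
Difference = 24/51 − 21/41 = -29/697 ≈ -0.0416.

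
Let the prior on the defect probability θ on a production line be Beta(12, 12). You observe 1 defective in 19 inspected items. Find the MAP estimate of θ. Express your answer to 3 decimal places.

θ̂_MAP = 0.293

Prior: Beta(12, 12).
Data: 1 success in 19 trials. The binomial likelihood contributes θ(1−θ)^18, so the posterior is Beta(12+1, 12+18) = Beta(13, 30).
For Beta(a, b) with a, b > 1 the mode is (a−1)/(a+b−2) = 12/41 ≈ 0.293.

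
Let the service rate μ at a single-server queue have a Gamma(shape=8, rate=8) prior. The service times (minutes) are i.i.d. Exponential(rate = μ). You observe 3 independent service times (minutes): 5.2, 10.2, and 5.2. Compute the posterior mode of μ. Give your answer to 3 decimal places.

The Exponential(rate=μ) likelihood is ∝ μ^n e^(−μΣtᵢ). Here n = 3 and Σtᵢ = 5.2 + 10.2 + 5.2 = 20.6.
Posterior ∝ μ^7e^(−8μ) · μ^3e^(−20.6μ) = μ^10e^(−28.6μ), i.e. Gamma(11, 28.6).
Mode = (a−1)/b = 10/28.6 ≈ 0.350.

μ̂_MAP = 0.350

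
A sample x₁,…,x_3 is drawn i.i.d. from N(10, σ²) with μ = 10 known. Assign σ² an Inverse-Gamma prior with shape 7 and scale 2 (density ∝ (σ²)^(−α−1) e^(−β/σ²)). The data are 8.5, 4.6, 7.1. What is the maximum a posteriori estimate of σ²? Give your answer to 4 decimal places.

σ̂²_MAP = 2.3063

Sum of squared deviations about the known mean: SS = (8.5−10)² + (4.6−10)² + (7.1−10)² = 39.82.
The Normal likelihood contributes (σ²)^(−n/2) exp(−SS/(2σ²)), so the posterior is Inverse-Gamma(α + n/2, β + SS/2) = Inverse-Gamma(8.5, 21.91).
The mode of Inverse-Gamma(a, b) is b/(a+1) = 21.91/9.5 ≈ 2.3063.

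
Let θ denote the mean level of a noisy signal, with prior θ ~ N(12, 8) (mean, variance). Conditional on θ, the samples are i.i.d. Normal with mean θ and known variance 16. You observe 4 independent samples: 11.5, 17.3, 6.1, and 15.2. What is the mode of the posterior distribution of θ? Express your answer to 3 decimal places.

n = 4; x̄ = (11.5 + 17.3 + 6.1 + 15.2)/4 = 50.1/4 = 12.525.
For a Normal prior and Normal likelihood with known variance, the posterior is Normal; its mode equals its mean, the precision-weighted average.
Prior precision 1/σ₀² = 1/8 = 0.125; data precision n/σ² = 4/16 = 0.25.
θ̂ = (0.125·12 + 0.25·12.525) / (0.125 + 0.25) = 4.63125/0.375 = 12.350.

θ̂_MAP = 12.350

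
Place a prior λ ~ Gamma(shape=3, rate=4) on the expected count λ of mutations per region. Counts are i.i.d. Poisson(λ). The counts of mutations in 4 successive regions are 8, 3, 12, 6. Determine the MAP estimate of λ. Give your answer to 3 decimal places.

λ̂_MAP = 3.875

Σxᵢ = 8+3+12+6 = 29, with n = 4.
Posterior ∝ λ^2e^(−4λ) · λ^29e^(−4λ) = λ^31e^(−8λ), i.e. Gamma(shape=32, rate=8).
The mode of a Gamma(a, b) with a ≥ 1 (shape–rate) is (a−1)/b = 31/8 ≈ 3.875.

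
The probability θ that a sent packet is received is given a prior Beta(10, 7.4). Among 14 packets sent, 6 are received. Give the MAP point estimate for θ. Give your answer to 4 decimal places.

Prior: Beta(10, 7.4).
Data: 6 successes in 14 trials. The binomial likelihood contributes θ^6(1−θ)^8, so the posterior is Beta(10+6, 7.4+8) = Beta(16, 15.4).
For Beta(a, b) with a, b > 1 the mode is (a−1)/(a+b−2) = 15/29.4 ≈ 0.5102.

θ̂_MAP = 0.5102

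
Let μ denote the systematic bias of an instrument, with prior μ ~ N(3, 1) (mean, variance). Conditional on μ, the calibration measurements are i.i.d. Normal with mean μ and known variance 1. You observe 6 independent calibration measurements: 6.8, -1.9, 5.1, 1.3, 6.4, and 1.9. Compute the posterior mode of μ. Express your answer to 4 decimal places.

μ̂_MAP = 3.2286

n = 6; x̄ = (6.8 + (-1.9) + 5.1 + 1.3 + 6.4 + 1.9)/6 = 19.6/6 = 49/15 ≈ 3.2667.
For a Normal prior and Normal likelihood with known variance, the posterior is Normal; its mode equals its mean, the precision-weighted average.
Prior precision 1/σ₀² = 1/1 = 1; data precision n/σ² = 6/1 = 6.
μ̂ = (1·3 + 6·(49/15)) / (1 + 6) = 22.6/7 = 113/35 ≈ 3.2286.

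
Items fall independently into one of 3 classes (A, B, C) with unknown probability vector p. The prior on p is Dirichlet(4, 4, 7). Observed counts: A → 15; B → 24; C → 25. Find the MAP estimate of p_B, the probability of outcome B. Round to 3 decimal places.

The posterior is Dirichlet(αᵢ + nᵢ) = Dirichlet(19, 28, 32).
For a Dirichlet(a₁,…,a_K) with all aᵢ > 1, the mode has j-th component (aⱼ − 1)/(Σaᵢ − K).
Here Σaᵢ = 79 and K = 3, so p_B = (28 − 1)/(79 − 3) = 27/76 ≈ 0.355.

MAP estimate of p_B = 0.355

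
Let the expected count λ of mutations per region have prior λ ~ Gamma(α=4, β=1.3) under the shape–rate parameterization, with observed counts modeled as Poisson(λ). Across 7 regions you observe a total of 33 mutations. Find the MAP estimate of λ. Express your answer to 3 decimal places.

Σxᵢ = 33, n = 7.
Posterior ∝ λ^3e^(−1.3λ) · λ^33e^(−7λ) = λ^36e^(−8.3λ), i.e. Gamma(shape=37, rate=8.3).
The mode of a Gamma(a, b) with a ≥ 1 (shape–rate) is (a−1)/b = 36/8.3 ≈ 4.337.

λ̂_MAP = 4.337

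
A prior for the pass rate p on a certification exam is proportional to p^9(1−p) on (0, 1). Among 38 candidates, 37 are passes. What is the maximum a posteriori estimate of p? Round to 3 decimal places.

The prior density ∝ p^9(1−p)^1 is the kernel of Beta(10, 2).
Data: 37 successes in 38 trials. The binomial likelihood contributes p^37(1−p)^1, so the posterior is Beta(10+37, 2+1) = Beta(47, 3).
For Beta(a, b) with a, b > 1 the mode is (a−1)/(a+b−2) = 46/48 ≈ 0.958.

p̂_MAP = 0.958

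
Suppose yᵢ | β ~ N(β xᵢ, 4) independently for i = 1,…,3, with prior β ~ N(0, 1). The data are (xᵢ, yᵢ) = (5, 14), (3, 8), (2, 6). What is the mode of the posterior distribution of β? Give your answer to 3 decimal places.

β̂_MAP = 2.524

log p(β | y) = −Σ(yᵢ − βxᵢ)²/(2·4) − β²/(2·1) + const.
Setting the derivative to zero: Σxᵢ(yᵢ − βxᵢ)/4 − β/1 = 0, so β = Σxᵢyᵢ / (Σxᵢ² + σ²/τ²).
Σxᵢyᵢ = 5·14 + 3·8 + 2·6 = 106; Σxᵢ² = 38; σ²/τ² = 4.
β̂_MAP = 106 / (38 + 4) = 106/42 ≈ 2.524.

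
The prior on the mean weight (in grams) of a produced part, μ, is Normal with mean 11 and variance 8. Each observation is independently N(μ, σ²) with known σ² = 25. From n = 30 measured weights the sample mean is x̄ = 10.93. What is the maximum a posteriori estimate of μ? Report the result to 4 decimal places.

n = 30, x̄ = 10.93.
For a Normal prior and Normal likelihood with known variance, the posterior is Normal; its mode equals its mean, the precision-weighted average.
Prior precision 1/σ₀² = 1/8 = 0.125; data precision n/σ² = 30/25 = 1.2.
μ̂ = (0.125·11 + 1.2·10.93) / (0.125 + 1.2) = 14.491/1.325 = 14491/1325 ≈ 10.9366.

μ̂_MAP = 10.9366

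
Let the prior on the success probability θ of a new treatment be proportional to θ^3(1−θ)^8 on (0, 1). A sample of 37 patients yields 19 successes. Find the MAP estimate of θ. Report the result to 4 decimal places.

θ̂_MAP = 0.4583

The prior density ∝ θ^3(1−θ)^8 is the kernel of Beta(4, 9).
Data: 19 successes in 37 trials. The binomial likelihood contributes θ^19(1−θ)^18, so the posterior is Beta(4+19, 9+18) = Beta(23, 27).
For Beta(a, b) with a, b > 1 the mode is (a−1)/(a+b−2) = 22/48 ≈ 0.4583.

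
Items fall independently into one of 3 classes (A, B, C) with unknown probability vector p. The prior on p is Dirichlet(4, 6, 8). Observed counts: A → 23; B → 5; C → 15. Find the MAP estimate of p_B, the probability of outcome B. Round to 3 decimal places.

MAP estimate of p_B = 0.172

The posterior is Dirichlet(αᵢ + nᵢ) = Dirichlet(27, 11, 23).
For a Dirichlet(a₁,…,a_K) with all aᵢ > 1, the mode has j-th component (aⱼ − 1)/(Σaᵢ − K).
Here Σaᵢ = 61 and K = 3, so p_B = (11 − 1)/(61 − 3) = 10/58 ≈ 0.172.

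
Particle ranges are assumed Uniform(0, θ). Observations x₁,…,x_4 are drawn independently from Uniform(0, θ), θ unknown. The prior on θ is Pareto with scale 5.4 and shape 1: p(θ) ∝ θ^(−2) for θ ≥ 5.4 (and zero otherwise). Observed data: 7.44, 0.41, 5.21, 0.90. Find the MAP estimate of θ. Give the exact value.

θ̂_MAP = 7.44

The Uniform(0, θ) likelihood is θ^(−n) for θ ≥ max(xᵢ), zero otherwise. Here max(xᵢ) = 7.44.
Posterior ∝ θ^(−2) · θ^(−4) = θ^(−6) on θ ≥ max(5.4, 7.44) = 7.44.
This density is strictly decreasing in θ, so the posterior mode lies at the lower boundary of the support.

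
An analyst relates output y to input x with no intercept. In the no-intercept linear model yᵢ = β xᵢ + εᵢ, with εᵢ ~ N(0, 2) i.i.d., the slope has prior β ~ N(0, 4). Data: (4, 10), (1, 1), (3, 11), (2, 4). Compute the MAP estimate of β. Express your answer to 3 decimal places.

log p(β | y) = −Σ(yᵢ − βxᵢ)²/(2·2) − β²/(2·4) + const.
Setting the derivative to zero: Σxᵢ(yᵢ − βxᵢ)/2 − β/4 = 0, so β = Σxᵢyᵢ / (Σxᵢ² + σ²/τ²).
Σxᵢyᵢ = 4·10 + 1·1 + 3·11 + 2·4 = 82; Σxᵢ² = 30; σ²/τ² = 0.5.
β̂_MAP = 82 / (30 + 0.5) = 82/30.5 ≈ 2.689.

β̂_MAP = 2.689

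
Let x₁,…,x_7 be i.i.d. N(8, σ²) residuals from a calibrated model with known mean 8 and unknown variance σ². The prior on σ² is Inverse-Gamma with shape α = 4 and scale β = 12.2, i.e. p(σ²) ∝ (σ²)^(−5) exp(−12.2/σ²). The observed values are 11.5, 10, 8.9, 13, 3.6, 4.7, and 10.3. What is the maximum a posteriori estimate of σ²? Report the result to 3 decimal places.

σ̂²_MAP = 6.000

Sum of squared deviations about the known mean: SS = (11.5−8)² + (10−8)² + (8.9−8)² + (13−8)² + (3.6−8)² + (4.7−8)² + (10.3−8)² = 77.6.
The Normal likelihood contributes (σ²)^(−n/2) exp(−SS/(2σ²)), so the posterior is Inverse-Gamma(α + n/2, β + SS/2) = Inverse-Gamma(7.5, 51).
The mode of Inverse-Gamma(a, b) is b/(a+1) = 51/8.5 ≈ 6.000.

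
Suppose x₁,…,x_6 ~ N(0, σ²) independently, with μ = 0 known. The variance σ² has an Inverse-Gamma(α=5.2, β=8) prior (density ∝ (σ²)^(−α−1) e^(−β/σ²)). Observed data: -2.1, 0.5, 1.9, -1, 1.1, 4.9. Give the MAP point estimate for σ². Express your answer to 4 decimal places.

Sum of squared deviations about the known mean: SS = (-2.1−0)² + (0.5−0)² + (1.9−0)² + (-1−0)² + (1.1−0)² + (4.9−0)² = 34.49.
The Normal likelihood contributes (σ²)^(−n/2) exp(−SS/(2σ²)), so the posterior is Inverse-Gamma(α + n/2, β + SS/2) = Inverse-Gamma(8.2, 25.245).
The mode of Inverse-Gamma(a, b) is b/(a+1) = 25.245/9.2 ≈ 2.7440.

σ̂²_MAP = 2.7440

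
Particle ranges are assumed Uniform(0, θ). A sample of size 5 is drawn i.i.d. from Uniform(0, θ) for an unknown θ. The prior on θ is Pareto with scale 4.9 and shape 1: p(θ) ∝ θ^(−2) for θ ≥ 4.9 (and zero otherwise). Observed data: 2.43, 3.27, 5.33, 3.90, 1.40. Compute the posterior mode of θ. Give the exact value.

The Uniform(0, θ) likelihood is θ^(−n) for θ ≥ max(xᵢ), zero otherwise. Here max(xᵢ) = 5.33.
Posterior ∝ θ^(−2) · θ^(−5) = θ^(−7) on θ ≥ max(4.9, 5.33) = 5.33.
This density is strictly decreasing in θ, so the posterior mode lies at the lower boundary of the support.

θ̂_MAP = 5.33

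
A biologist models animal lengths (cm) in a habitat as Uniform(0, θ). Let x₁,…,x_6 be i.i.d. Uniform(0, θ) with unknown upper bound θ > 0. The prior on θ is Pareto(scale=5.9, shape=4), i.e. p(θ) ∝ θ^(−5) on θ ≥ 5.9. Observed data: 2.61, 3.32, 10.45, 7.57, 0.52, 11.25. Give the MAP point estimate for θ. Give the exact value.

θ̂_MAP = 11.25

The Uniform(0, θ) likelihood is θ^(−n) for θ ≥ max(xᵢ), zero otherwise. Here max(xᵢ) = 11.25.
Posterior ∝ θ^(−5) · θ^(−6) = θ^(−11) on θ ≥ max(5.9, 11.25) = 11.25.
This density is strictly decreasing in θ, so the posterior mode lies at the lower boundary of the support.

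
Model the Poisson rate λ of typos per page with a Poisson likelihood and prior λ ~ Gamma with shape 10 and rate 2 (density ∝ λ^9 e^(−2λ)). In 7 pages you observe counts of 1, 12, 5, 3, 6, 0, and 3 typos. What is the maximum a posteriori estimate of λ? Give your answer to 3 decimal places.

Σxᵢ = 1+12+5+3+6+0+3 = 30, with n = 7.
Posterior ∝ λ^9e^(−2λ) · λ^30e^(−7λ) = λ^39e^(−9λ), i.e. Gamma(shape=40, rate=9).
The mode of a Gamma(a, b) with a ≥ 1 (shape–rate) is (a−1)/b = 39/9 ≈ 4.333.

λ̂_MAP = 4.333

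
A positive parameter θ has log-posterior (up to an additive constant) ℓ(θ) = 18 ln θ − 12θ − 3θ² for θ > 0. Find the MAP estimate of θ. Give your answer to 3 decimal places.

ℓ'(θ) = 18/θ − 12 − 6θ. Setting this to zero and multiplying by θ: 6θ² + 12θ − 18 = 0.
θ = (−12 + √(12² + 4·6·18)) / (2·6) = (−12 + √576) / 12 = (−12 + 24)/12 = 1.
ℓ''(θ) = −18/θ² − 6 < 0, confirming a maximum.

θ̂_MAP = 1.000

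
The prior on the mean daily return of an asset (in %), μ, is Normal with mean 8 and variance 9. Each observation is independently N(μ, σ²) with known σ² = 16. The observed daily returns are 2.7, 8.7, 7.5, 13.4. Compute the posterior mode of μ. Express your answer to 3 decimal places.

μ̂_MAP = 8.052

n = 4; x̄ = (2.7 + 8.7 + 7.5 + 13.4)/4 = 32.3/4 = 8.075.
For a Normal prior and Normal likelihood with known variance, the posterior is Normal; its mode equals its mean, the precision-weighted average.
Prior precision 1/σ₀² = 1/9; data precision n/σ² = 4/16 = 0.25.
μ̂ = ((1/9)·8 + 0.25·8.075) / (1/9 + 0.25) = (4187/1440)/(13/36) = 4187/520 ≈ 8.052.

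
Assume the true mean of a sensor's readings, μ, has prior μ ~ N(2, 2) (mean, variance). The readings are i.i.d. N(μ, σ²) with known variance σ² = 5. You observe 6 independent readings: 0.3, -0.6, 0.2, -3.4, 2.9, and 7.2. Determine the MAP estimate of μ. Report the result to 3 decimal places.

n = 6; x̄ = (0.3 + (-0.6) + 0.2 + (-3.4) + 2.9 + 7.2)/6 = 6.6/6 = 1.1.
For a Normal prior and Normal likelihood with known variance, the posterior is Normal; its mode equals its mean, the precision-weighted average.
Prior precision 1/σ₀² = 1/2 = 0.5; data precision n/σ² = 6/5 = 1.2.
μ̂ = (0.5·2 + 1.2·1.1) / (0.5 + 1.2) = 2.32/1.7 = 116/85 ≈ 1.365.

μ̂_MAP = 1.365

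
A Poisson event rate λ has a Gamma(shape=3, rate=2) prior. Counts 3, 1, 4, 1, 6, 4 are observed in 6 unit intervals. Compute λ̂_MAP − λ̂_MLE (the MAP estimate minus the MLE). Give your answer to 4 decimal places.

Σxᵢ = 19. Posterior is Gamma(22, 8); MAP = (22−1)/8 = 21/8 ≈ 2.62500.
MLE = x̄ = 19/6 ≈ 3.16667.
Difference = 21/8 − 19/6 = -13/24 ≈ -0.5417.

MAP − MLE = -0.5417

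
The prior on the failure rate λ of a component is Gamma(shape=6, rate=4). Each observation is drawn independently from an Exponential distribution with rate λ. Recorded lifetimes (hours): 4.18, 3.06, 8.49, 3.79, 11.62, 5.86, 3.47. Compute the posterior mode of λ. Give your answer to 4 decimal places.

The Exponential(rate=λ) likelihood is ∝ λ^n e^(−λΣtᵢ). Here n = 7 and Σtᵢ = 4.18 + 3.06 + 8.49 + 3.79 + 11.62 + 5.86 + 3.47 = 40.47.
Posterior ∝ λ^5e^(−4λ) · λ^7e^(−40.47λ) = λ^12e^(−44.47λ), i.e. Gamma(13, 44.47).
Mode = (a−1)/b = 12/44.47 ≈ 0.2698.

λ̂_MAP = 0.2698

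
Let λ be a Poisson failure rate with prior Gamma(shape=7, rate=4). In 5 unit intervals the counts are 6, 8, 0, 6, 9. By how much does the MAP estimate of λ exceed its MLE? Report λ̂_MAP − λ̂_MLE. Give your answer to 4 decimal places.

Σxᵢ = 29. Posterior is Gamma(36, 9); MAP = (36−1)/9 = 35/9 ≈ 3.88889.
MLE = x̄ = 29/5 ≈ 5.80000.
Difference = 35/9 − 29/5 = -86/45 ≈ -1.9111.

MAP − MLE = -1.9111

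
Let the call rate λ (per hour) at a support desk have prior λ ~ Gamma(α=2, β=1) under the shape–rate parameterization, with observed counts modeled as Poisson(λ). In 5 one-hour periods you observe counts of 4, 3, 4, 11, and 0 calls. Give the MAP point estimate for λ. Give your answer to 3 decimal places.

Σxᵢ = 4+3+4+11+0 = 22, with n = 5.
Posterior ∝ λe^(−1λ) · λ^22e^(−5λ) = λ^23e^(−6λ), i.e. Gamma(shape=24, rate=6).
The mode of a Gamma(a, b) with a ≥ 1 (shape–rate) is (a−1)/b = 23/6 ≈ 3.833.

λ̂_MAP = 3.833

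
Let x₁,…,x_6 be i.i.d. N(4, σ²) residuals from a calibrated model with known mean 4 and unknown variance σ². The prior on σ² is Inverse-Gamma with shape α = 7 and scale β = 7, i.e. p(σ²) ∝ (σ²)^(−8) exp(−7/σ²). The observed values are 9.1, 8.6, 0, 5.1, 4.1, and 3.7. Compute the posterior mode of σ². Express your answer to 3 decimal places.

Sum of squared deviations about the known mean: SS = (9.1−4)² + (8.6−4)² + (0−4)² + (5.1−4)² + (4.1−4)² + (3.7−4)² = 64.48.
The Normal likelihood contributes (σ²)^(−n/2) exp(−SS/(2σ²)), so the posterior is Inverse-Gamma(α + n/2, β + SS/2) = Inverse-Gamma(10, 39.24).
The mode of Inverse-Gamma(a, b) is b/(a+1) = 39.24/11 ≈ 3.567.

σ̂²_MAP = 3.567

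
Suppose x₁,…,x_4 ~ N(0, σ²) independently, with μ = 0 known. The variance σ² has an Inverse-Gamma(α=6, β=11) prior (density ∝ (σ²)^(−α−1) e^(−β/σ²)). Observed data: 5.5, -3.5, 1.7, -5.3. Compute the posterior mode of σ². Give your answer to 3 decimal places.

Sum of squared deviations about the known mean: SS = (5.5−0)² + (-3.5−0)² + (1.7−0)² + (-5.3−0)² = 73.48.
The Normal likelihood contributes (σ²)^(−n/2) exp(−SS/(2σ²)), so the posterior is Inverse-Gamma(α + n/2, β + SS/2) = Inverse-Gamma(8, 47.74).
The mode of Inverse-Gamma(a, b) is b/(a+1) = 47.74/9 ≈ 5.304.

σ̂²_MAP = 5.304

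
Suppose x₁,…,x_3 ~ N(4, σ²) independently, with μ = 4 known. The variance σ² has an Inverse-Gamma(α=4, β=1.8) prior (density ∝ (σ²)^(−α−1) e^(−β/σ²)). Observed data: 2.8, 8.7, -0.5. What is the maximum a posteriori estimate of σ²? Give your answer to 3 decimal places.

σ̂²_MAP = 3.645

Sum of squared deviations about the known mean: SS = (2.8−4)² + (8.7−4)² + (-0.5−4)² = 43.78.
The Normal likelihood contributes (σ²)^(−n/2) exp(−SS/(2σ²)), so the posterior is Inverse-Gamma(α + n/2, β + SS/2) = Inverse-Gamma(5.5, 23.69).
The mode of Inverse-Gamma(a, b) is b/(a+1) = 23.69/6.5 ≈ 3.645.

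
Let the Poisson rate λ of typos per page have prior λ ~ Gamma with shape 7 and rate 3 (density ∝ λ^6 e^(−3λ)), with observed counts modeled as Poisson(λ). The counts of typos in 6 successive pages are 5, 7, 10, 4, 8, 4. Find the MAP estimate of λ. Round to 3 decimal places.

Σxᵢ = 5+7+10+4+8+4 = 38, with n = 6.
Posterior ∝ λ^6e^(−3λ) · λ^38e^(−6λ) = λ^44e^(−9λ), i.e. Gamma(shape=45, rate=9).
The mode of a Gamma(a, b) with a ≥ 1 (shape–rate) is (a−1)/b = 44/9 ≈ 4.889.

λ̂_MAP = 4.889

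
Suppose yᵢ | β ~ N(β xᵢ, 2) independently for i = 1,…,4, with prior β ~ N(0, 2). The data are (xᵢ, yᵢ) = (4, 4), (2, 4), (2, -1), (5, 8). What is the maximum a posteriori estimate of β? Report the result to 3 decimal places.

log p(β | y) = −Σ(yᵢ − βxᵢ)²/(2·2) − β²/(2·2) + const.
Setting the derivative to zero: Σxᵢ(yᵢ − βxᵢ)/2 − β/2 = 0, so β = Σxᵢyᵢ / (Σxᵢ² + σ²/τ²).
Σxᵢyᵢ = 4·4 + 2·4 + 2·(-1) + 5·8 = 62; Σxᵢ² = 49; σ²/τ² = 1.
β̂_MAP = 62 / (49 + 1) = 62/50 ≈ 1.240.

β̂_MAP = 1.240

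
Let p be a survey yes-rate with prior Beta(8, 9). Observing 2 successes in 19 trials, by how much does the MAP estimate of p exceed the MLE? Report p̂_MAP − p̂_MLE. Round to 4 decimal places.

Posterior is Beta(10, 26); MAP = (10−1)/(36−2) = 9/34 ≈ 0.26471.
MLE ignores the prior: p̂_MLE = k/n = 2/19 ≈ 0.10526.
Difference = 9/34 − 2/19 = 103/646 ≈ 0.1594.

MAP − MLE = 0.1594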